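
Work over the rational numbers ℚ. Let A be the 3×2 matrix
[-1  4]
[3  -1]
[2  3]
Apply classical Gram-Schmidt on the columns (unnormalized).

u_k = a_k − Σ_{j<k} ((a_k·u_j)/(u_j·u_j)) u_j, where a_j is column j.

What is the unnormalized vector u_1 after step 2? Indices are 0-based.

u_1 = (55/14, -11/14, 22/7)

Step 1: u_0 = a_0 = (-1, 3, 2).
Step 2: u_1 = a_1 − (-1/14)·u_0 = (55/14, -11/14, 22/7).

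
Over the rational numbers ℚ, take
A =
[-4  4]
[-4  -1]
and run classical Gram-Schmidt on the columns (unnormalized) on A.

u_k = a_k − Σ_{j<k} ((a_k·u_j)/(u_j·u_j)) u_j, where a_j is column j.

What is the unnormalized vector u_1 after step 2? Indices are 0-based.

u_1 = (5/2, -5/2)

Step 1: u_0 = a_0 = (-4, -4).
Step 2: u_1 = a_1 − (-3/8)·u_0 = (5/2, -5/2).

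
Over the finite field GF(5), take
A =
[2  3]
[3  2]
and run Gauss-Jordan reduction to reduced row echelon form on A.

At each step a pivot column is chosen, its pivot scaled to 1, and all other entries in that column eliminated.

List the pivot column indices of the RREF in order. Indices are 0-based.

pivot columns: 0

[1] R0 /= 2  ⇒  (1, 4)
     R1 -= 3·R0  ⇒  (0, 0)
column 1 empty below row 1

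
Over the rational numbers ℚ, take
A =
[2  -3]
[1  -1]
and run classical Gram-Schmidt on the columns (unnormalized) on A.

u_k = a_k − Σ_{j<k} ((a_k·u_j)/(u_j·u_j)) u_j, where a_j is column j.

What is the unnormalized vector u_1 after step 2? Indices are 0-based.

u_1 = (-1/5, 2/5)

Step 1: u_0 = a_0 = (2, 1).
Step 2: u_1 = a_1 − (-7/5)·u_0 = (-1/5, 2/5).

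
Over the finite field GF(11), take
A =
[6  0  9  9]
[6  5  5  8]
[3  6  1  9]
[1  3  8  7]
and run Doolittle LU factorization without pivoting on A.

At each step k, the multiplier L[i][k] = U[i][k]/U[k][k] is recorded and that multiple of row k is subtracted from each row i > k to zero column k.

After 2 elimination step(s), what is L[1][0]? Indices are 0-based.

L[1][0] = 1

Step 1: pivot at (0,0) is 6.
  row1 ← row1 − (1)·row0  ⇒  L[1][0]=1, U row1=(0, 5, 7, 10)
  row2 ← row2 − (6)·row0  ⇒  L[2][0]=6, U row2=(0, 6, 2, 10)
  row3 ← row3 − (2)·row0  ⇒  L[3][0]=2, U row3=(0, 3, 1, 0)
Step 2: pivot at (1,1) is 5.
  row2 ← row2 − (10)·row1  ⇒  L[2][1]=10, U row2=(0, 0, 9, 9)
  row3 ← row3 − (5)·row1  ⇒  L[3][1]=5, U row3=(0, 0, 10, 5)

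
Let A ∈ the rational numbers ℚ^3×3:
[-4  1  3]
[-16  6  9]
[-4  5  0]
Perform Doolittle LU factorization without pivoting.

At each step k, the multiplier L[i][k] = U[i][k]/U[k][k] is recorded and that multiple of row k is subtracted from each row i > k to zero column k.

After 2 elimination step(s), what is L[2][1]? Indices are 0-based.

L[2][1] = 2

k=0: U[0][0]=-4
  eliminate (1,0): mult=4, new row 1: (0, 2, -3); set L[1][0]=4
  eliminate (2,0): mult=1, new row 2: (0, 4, -3); set L[2][0]=1
k=1: U[1][1]=2
  eliminate (2,1): mult=2, new row 2: (0, 0, 3); set L[2][1]=2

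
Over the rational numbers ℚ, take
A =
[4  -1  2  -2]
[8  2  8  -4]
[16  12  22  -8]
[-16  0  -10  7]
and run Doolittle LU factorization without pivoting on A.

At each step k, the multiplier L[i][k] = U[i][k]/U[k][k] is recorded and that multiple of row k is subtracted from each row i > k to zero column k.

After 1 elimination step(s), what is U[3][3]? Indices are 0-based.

U[3][3] = -1

[col 0] pivot 4
  R1 -= 2*R0 → (0, 4, 4, 0)  (L[1][0] := 2)
  R2 -= 4*R0 → (0, 16, 14, 0)  (L[2][0] := 4)
  R3 -= -4*R0 → (0, -4, -2, -1)  (L[3][0] := -4)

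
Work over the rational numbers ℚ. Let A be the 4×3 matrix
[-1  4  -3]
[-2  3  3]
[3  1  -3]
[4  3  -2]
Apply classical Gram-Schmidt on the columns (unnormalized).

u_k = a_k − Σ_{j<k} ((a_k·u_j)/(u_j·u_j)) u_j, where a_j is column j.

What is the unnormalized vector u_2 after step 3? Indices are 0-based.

Step 1: u_0 = a_0 = (-1, -2, 3, 4).
Step 2: u_1 = a_1 − (1/6)·u_0 = (25/6, 10/3, 1/2, 7/3).
Step 3: u_2 = a_2 − (-2/3)·u_0 − (-52/205)·u_1 = (-107/41, 103/41, -179/205, 258/205).

u_2 = (-107/41, 103/41, -179/205, 258/205)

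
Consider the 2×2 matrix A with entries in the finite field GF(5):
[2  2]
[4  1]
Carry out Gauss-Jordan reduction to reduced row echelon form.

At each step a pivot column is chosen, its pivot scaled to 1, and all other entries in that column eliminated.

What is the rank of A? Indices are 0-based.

pivot(0,0)=2: scale R0 → (1, 1)
  clear (1,0): R1 −= (4)R0 → (0, 2)
pivot(1,1)=2: scale R1 → (0, 1)
  clear (0,1): R0 −= (1)R1 → (1, 0)

rank = 2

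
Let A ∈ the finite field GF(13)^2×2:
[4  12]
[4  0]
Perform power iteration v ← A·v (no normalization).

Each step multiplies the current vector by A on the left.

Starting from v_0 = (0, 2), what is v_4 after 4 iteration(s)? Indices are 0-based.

v_0 = (0, 2).
v_1 = A·v_0 = (11, 0).
v_2 = A·v_1 = (5, 5).
v_3 = A·v_2 = (2, 7).
v_4 = A·v_3 = (1, 8).

v_4 = (1, 8)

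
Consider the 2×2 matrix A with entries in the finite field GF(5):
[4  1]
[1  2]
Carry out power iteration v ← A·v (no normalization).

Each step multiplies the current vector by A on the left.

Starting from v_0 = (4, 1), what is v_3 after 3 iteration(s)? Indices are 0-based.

v_3 = (0, 2)

v_0 = (4, 1).
v_1 = A·v_0 = (2, 1).
v_2 = A·v_1 = (4, 4).
v_3 = A·v_2 = (0, 2).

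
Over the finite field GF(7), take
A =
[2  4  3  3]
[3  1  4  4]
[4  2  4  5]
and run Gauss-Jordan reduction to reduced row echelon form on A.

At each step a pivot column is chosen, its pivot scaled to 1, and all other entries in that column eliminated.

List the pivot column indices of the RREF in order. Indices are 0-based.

pivot columns: 0, 1, 3

[1] R0 /= 2  ⇒  (1, 2, 5, 5)
     R1 -= 3·R0  ⇒  (0, 2, 3, 3)
     R2 -= 4·R0  ⇒  (0, 1, 5, 6)
[2] R1 /= 2  ⇒  (0, 1, 5, 5)
     R0 -= 2·R1  ⇒  (1, 0, 2, 2)
     R2 -= 1·R1  ⇒  (0, 0, 0, 1)
column 2 empty below row 2
[3] R2 /= 1  ⇒  (0, 0, 0, 1)
     R0 -= 2·R2  ⇒  (1, 0, 2, 0)
     R1 -= 5·R2  ⇒  (0, 1, 5, 0)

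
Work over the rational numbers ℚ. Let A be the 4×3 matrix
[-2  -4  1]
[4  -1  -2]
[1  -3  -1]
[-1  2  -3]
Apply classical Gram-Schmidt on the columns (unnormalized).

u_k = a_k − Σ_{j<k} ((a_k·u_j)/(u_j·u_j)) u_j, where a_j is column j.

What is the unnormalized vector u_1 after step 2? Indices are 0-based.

u_1 = (-45/11, -9/11, -65/22, 43/22)

Step 1: u_0 = a_0 = (-2, 4, 1, -1).
Step 2: u_1 = a_1 − (-1/22)·u_0 = (-45/11, -9/11, -65/22, 43/22).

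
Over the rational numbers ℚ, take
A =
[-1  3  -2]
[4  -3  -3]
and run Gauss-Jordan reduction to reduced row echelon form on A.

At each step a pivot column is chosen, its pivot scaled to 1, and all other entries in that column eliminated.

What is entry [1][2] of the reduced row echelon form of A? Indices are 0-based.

M[1][2] = -11/9

pivot(0,0)=-1: scale R0 → (1, -3, 2)
  clear (1,0): R1 −= (4)R0 → (0, 9, -11)
pivot(1,1)=9: scale R1 → (0, 1, -11/9)
  clear (0,1): R0 −= (-3)R1 → (1, 0, -5/3)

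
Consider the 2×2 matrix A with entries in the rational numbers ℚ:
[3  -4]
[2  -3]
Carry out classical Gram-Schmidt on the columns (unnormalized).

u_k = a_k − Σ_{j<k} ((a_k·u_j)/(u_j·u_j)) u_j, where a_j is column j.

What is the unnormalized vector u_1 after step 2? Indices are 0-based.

u_1 = (2/13, -3/13)

Step 1: u_0 = a_0 = (3, 2).
Step 2: u_1 = a_1 − (-18/13)·u_0 = (2/13, -3/13).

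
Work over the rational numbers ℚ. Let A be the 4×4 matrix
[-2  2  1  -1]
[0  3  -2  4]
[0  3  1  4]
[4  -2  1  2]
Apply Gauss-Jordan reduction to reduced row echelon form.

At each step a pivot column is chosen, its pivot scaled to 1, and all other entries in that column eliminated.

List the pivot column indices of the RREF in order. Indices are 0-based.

step 1: normalize row 0 (÷-2) = (1, -1, -1/2, 1/2)
  row 3: subtract 4×row0 = (0, 2, 3, 0)
step 2: normalize row 1 (÷3) = (0, 1, -2/3, 4/3)
  row 0: subtract -1×row1 = (1, 0, -7/6, 11/6)
  row 2: subtract 3×row1 = (0, 0, 3, 0)
  row 3: subtract 2×row1 = (0, 0, 13/3, -8/3)
step 3: normalize row 2 (÷3) = (0, 0, 1, 0)
  row 0: subtract -7/6×row2 = (1, 0, 0, 11/6)
  row 1: subtract -2/3×row2 = (0, 1, 0, 4/3)
  row 3: subtract 13/3×row2 = (0, 0, 0, -8/3)
step 4: normalize row 3 (÷-8/3) = (0, 0, 0, 1)
  row 0: subtract 11/6×row3 = (1, 0, 0, 0)
  row 1: subtract 4/3×row3 = (0, 1, 0, 0)

pivot columns: 0, 1, 2, 3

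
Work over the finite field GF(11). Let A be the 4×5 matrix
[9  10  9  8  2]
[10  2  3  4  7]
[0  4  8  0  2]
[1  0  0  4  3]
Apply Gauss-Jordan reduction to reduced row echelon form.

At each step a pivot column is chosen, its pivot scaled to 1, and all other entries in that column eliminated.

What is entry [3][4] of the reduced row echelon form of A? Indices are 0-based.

M[3][4] = 5

step 1: normalize row 0 (÷9) = (1, 6, 1, 7, 10)
  row 1: subtract 10×row0 = (0, 8, 4, 0, 6)
  row 3: subtract 1×row0 = (0, 5, 10, 8, 4)
step 2: normalize row 1 (÷8) = (0, 1, 6, 0, 9)
  row 0: subtract 6×row1 = (1, 0, 9, 7, 0)
  row 2: subtract 4×row1 = (0, 0, 6, 0, 10)
  row 3: subtract 5×row1 = (0, 0, 2, 8, 3)
step 3: normalize row 2 (÷6) = (0, 0, 1, 0, 9)
  row 0: subtract 9×row2 = (1, 0, 0, 7, 7)
  row 1: subtract 6×row2 = (0, 1, 0, 0, 10)
  row 3: subtract 2×row2 = (0, 0, 0, 8, 7)
step 4: normalize row 3 (÷8) = (0, 0, 0, 1, 5)
  row 0: subtract 7×row3 = (1, 0, 0, 0, 5)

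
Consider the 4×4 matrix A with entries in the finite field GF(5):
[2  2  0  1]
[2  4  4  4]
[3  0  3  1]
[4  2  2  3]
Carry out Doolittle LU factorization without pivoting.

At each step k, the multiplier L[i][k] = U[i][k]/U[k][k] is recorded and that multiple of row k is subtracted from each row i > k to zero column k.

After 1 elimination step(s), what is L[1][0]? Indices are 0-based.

k=0: U[0][0]=2
  eliminate (1,0): mult=1, new row 1: (0, 2, 4, 3); set L[1][0]=1
  eliminate (2,0): mult=4, new row 2: (0, 2, 3, 2); set L[2][0]=4
  eliminate (3,0): mult=2, new row 3: (0, 3, 2, 1); set L[3][0]=2

L[1][0] = 1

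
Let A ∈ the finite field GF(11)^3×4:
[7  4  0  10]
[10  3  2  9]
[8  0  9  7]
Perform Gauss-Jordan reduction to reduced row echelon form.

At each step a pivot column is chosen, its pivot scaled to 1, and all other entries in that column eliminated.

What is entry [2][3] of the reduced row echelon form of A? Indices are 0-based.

pivot(0,0)=7: scale R0 → (1, 10, 0, 3)
  clear (1,0): R1 −= (10)R0 → (0, 2, 2, 1)
  clear (2,0): R2 −= (8)R0 → (0, 8, 9, 5)
pivot(1,1)=2: scale R1 → (0, 1, 1, 6)
  clear (0,1): R0 −= (10)R1 → (1, 0, 1, 9)
  clear (2,1): R2 −= (8)R1 → (0, 0, 1, 1)
pivot(2,2)=1: scale R2 → (0, 0, 1, 1)
  clear (0,2): R0 −= (1)R2 → (1, 0, 0, 8)
  clear (1,2): R1 −= (1)R2 → (0, 1, 0, 5)

M[2][3] = 1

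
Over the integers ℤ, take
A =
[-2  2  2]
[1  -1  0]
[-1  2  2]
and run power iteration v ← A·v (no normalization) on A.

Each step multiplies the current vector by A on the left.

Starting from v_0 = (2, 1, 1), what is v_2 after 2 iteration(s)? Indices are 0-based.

v_0 = (2, 1, 1).
v_1 = A·v_0 = (0, 1, 2).
v_2 = A·v_1 = (6, -1, 6).

v_2 = (6, -1, 6)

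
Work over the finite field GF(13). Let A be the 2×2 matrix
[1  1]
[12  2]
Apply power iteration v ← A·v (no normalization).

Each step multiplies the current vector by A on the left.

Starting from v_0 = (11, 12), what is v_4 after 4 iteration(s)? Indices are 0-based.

v_4 = (9, 5)

v_0 = (11, 12).
v_1 = A·v_0 = (10, 0).
v_2 = A·v_1 = (10, 3).
v_3 = A·v_2 = (0, 9).
v_4 = A·v_3 = (9, 5).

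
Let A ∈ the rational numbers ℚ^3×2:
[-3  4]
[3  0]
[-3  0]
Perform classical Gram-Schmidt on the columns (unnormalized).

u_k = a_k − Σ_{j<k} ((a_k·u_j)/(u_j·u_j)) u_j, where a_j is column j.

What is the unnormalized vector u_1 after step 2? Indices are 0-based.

u_1 = (8/3, 4/3, -4/3)

Step 1: u_0 = a_0 = (-3, 3, -3).
Step 2: u_1 = a_1 − (-4/9)·u_0 = (8/3, 4/3, -4/3).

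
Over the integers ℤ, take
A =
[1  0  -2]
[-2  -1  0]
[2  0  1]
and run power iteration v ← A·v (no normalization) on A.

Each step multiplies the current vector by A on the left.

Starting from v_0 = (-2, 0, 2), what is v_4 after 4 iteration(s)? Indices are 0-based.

v_0 = (-2, 0, 2).
v_1 = A·v_0 = (-6, 4, -2).
v_2 = A·v_1 = (-2, 8, -14).
v_3 = A·v_2 = (26, -4, -18).
v_4 = A·v_3 = (62, -48, 34).

v_4 = (62, -48, 34)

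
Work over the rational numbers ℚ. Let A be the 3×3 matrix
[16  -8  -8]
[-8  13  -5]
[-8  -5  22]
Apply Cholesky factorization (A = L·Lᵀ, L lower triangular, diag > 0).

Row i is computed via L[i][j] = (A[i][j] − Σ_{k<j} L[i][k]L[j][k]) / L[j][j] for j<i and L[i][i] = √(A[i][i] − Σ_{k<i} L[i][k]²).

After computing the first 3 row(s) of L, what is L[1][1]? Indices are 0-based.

Step 1: L[0][0] = √(16) = 4.
  L[1][0] = (-8) / L[0][0] = -2.
Step 2: L[1][1] = √(9) = 3.
  L[2][0] = (-8) / L[0][0] = -2.
  L[2][1] = (-9) / L[1][1] = -3.
Step 3: L[2][2] = √(9) = 3.

L[1][1] = 3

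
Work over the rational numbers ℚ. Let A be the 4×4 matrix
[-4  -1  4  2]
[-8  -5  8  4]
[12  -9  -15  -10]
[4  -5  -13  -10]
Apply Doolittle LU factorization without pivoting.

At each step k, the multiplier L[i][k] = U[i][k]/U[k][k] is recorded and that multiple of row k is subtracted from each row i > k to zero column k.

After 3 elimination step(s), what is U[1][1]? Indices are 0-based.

k=0: U[0][0]=-4
  eliminate (1,0): mult=2, new row 1: (0, -3, 0, 0); set L[1][0]=2
  eliminate (2,0): mult=-3, new row 2: (0, -12, -3, -4); set L[2][0]=-3
  eliminate (3,0): mult=-1, new row 3: (0, -6, -9, -8); set L[3][0]=-1
k=1: U[1][1]=-3
  eliminate (2,1): mult=4, new row 2: (0, 0, -3, -4); set L[2][1]=4
  eliminate (3,1): mult=2, new row 3: (0, 0, -9, -8); set L[3][1]=2
k=2: U[2][2]=-3
  eliminate (3,2): mult=3, new row 3: (0, 0, 0, 4); set L[3][2]=3

U[1][1] = -3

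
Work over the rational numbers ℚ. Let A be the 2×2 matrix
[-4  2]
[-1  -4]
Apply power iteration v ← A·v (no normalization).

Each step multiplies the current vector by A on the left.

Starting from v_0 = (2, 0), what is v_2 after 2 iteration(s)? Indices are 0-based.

v_0 = (2, 0).
v_1 = A·v_0 = (-8, -2).
v_2 = A·v_1 = (28, 16).

v_2 = (28, 16)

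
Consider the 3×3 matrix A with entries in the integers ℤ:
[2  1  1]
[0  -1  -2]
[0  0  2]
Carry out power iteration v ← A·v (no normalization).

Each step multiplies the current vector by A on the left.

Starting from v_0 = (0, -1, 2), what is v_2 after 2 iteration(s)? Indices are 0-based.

v_2 = (3, -5, 8)

v_0 = (0, -1, 2).
v_1 = A·v_0 = (1, -3, 4).
v_2 = A·v_1 = (3, -5, 8).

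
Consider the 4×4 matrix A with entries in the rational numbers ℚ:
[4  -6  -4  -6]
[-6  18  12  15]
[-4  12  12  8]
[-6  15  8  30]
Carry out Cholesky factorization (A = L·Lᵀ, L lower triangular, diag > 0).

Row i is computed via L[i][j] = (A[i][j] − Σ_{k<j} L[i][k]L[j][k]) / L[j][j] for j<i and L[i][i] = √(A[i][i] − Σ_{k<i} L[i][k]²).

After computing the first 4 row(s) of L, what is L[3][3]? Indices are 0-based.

Step 1: L[0][0] = √(4) = 2.
  L[1][0] = (-6) / L[0][0] = -3.
Step 2: L[1][1] = √(9) = 3.
  L[2][0] = (-4) / L[0][0] = -2.
  L[2][1] = (6) / L[1][1] = 2.
Step 3: L[2][2] = √(4) = 2.
  L[3][0] = (-6) / L[0][0] = -3.
  L[3][1] = (6) / L[1][1] = 2.
  L[3][2] = (-2) / L[2][2] = -1.
Step 4: L[3][3] = √(16) = 4.

L[3][3] = 4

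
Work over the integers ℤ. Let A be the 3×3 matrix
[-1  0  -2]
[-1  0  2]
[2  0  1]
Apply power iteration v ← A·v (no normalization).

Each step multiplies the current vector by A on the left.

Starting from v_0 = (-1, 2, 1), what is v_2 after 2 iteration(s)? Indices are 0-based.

v_2 = (3, -1, -3)

v_0 = (-1, 2, 1).
v_1 = A·v_0 = (-1, 3, -1).
v_2 = A·v_1 = (3, -1, -3).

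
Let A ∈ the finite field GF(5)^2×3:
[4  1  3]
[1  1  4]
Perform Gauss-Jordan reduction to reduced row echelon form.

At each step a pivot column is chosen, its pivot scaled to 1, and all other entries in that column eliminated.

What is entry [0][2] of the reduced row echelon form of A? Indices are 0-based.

M[0][2] = 3

step 1: normalize row 0 (÷4) = (1, 4, 2)
  row 1: subtract 1×row0 = (0, 2, 2)
step 2: normalize row 1 (÷2) = (0, 1, 1)
  row 0: subtract 4×row1 = (1, 0, 3)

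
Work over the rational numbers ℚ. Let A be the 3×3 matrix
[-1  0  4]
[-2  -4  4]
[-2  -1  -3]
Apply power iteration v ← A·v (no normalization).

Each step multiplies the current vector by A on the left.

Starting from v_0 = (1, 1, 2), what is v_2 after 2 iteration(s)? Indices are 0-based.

v_0 = (1, 1, 2).
v_1 = A·v_0 = (7, 2, -9).
v_2 = A·v_1 = (-43, -58, 11).

v_2 = (-43, -58, 11)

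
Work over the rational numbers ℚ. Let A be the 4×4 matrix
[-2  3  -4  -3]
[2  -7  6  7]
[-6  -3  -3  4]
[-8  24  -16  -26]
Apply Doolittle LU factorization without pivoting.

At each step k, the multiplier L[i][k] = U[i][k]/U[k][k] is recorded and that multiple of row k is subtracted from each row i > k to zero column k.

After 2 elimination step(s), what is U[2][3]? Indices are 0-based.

U[2][3] = 1

[col 0] pivot -2
  R1 -= -1*R0 → (0, -4, 2, 4)  (L[1][0] := -1)
  R2 -= 3*R0 → (0, -12, 9, 13)  (L[2][0] := 3)
  R3 -= 4*R0 → (0, 12, 0, -14)  (L[3][0] := 4)
[col 1] pivot -4
  R2 -= 3*R1 → (0, 0, 3, 1)  (L[2][1] := 3)
  R3 -= -3*R1 → (0, 0, 6, -2)  (L[3][1] := -3)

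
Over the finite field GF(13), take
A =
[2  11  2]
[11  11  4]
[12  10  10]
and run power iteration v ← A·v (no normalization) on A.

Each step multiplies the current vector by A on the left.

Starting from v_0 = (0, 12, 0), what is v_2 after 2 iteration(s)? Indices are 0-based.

v_0 = (0, 12, 0).
v_1 = A·v_0 = (2, 2, 3).
v_2 = A·v_1 = (6, 4, 9).

v_2 = (6, 4, 9)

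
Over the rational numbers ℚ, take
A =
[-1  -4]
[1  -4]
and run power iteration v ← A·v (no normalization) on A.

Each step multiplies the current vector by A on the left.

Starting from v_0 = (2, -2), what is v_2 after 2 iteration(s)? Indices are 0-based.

v_0 = (2, -2).
v_1 = A·v_0 = (6, 10).
v_2 = A·v_1 = (-46, -34).

v_2 = (-46, -34)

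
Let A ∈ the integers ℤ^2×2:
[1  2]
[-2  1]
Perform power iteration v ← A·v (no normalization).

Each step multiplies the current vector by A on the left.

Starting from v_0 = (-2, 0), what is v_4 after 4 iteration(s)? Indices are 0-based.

v_4 = (14, -48)

v_0 = (-2, 0).
v_1 = A·v_0 = (-2, 4).
v_2 = A·v_1 = (6, 8).
v_3 = A·v_2 = (22, -4).
v_4 = A·v_3 = (14, -48).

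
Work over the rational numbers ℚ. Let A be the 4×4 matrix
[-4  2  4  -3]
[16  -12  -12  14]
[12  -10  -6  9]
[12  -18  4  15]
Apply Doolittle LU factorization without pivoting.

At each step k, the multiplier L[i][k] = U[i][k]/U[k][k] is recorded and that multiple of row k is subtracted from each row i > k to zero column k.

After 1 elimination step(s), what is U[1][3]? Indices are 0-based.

U[1][3] = 2

Step 1: pivot at (0,0) is -4.
  row1 ← row1 − (-4)·row0  ⇒  L[1][0]=-4, U row1=(0, -4, 4, 2)
  row2 ← row2 − (-3)·row0  ⇒  L[2][0]=-3, U row2=(0, -4, 6, 0)
  row3 ← row3 − (-3)·row0  ⇒  L[3][0]=-3, U row3=(0, -12, 16, 6)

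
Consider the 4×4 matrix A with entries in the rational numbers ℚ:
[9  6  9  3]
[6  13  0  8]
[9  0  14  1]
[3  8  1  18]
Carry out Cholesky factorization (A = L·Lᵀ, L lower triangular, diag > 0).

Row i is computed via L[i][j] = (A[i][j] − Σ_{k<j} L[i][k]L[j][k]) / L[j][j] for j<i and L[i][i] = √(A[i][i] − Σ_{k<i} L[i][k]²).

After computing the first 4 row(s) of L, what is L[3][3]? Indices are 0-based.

L[3][3] = 3

Step 1: L[0][0] = √(9) = 3.
  L[1][0] = (6) / L[0][0] = 2.
Step 2: L[1][1] = √(9) = 3.
  L[2][0] = (9) / L[0][0] = 3.
  L[2][1] = (-6) / L[1][1] = -2.
Step 3: L[2][2] = √(1) = 1.
  L[3][0] = (3) / L[0][0] = 1.
  L[3][1] = (6) / L[1][1] = 2.
  L[3][2] = (2) / L[2][2] = 2.
Step 4: L[3][3] = √(9) = 3.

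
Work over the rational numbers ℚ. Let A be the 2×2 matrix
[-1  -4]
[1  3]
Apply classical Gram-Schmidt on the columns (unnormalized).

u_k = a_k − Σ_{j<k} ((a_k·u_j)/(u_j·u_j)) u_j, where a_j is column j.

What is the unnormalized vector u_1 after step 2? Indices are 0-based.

Step 1: u_0 = a_0 = (-1, 1).
Step 2: u_1 = a_1 − (7/2)·u_0 = (-1/2, -1/2).

u_1 = (-1/2, -1/2)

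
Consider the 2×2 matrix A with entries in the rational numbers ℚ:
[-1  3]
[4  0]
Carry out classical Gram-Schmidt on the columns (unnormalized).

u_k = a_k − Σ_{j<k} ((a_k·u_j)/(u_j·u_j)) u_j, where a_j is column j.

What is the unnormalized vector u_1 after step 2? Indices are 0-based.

u_1 = (48/17, 12/17)

Step 1: u_0 = a_0 = (-1, 4).
Step 2: u_1 = a_1 − (-3/17)·u_0 = (48/17, 12/17).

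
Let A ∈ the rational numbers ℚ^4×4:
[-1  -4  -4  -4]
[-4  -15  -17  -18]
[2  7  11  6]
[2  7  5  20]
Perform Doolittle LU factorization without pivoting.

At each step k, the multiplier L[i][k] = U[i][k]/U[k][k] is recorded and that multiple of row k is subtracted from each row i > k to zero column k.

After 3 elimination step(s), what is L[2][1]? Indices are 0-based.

L[2][1] = -1

[col 0] pivot -1
  R1 -= 4*R0 → (0, 1, -1, -2)  (L[1][0] := 4)
  R2 -= -2*R0 → (0, -1, 3, -2)  (L[2][0] := -2)
  R3 -= -2*R0 → (0, -1, -3, 12)  (L[3][0] := -2)
[col 1] pivot 1
  R2 -= -1*R1 → (0, 0, 2, -4)  (L[2][1] := -1)
  R3 -= -1*R1 → (0, 0, -4, 10)  (L[3][1] := -1)
[col 2] pivot 2
  R3 -= -2*R2 → (0, 0, 0, 2)  (L[3][2] := -2)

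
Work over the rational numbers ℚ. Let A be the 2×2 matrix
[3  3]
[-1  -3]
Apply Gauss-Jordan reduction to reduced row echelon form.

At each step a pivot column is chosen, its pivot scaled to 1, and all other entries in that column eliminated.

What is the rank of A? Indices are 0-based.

rank = 2

[1] R0 /= 3  ⇒  (1, 1)
     R1 -= -1·R0  ⇒  (0, -2)
[2] R1 /= -2  ⇒  (0, 1)
     R0 -= 1·R1  ⇒  (1, 0)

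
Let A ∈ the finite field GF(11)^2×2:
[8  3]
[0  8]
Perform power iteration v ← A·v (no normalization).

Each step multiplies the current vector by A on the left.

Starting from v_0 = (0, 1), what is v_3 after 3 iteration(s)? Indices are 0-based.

v_3 = (4, 6)

v_0 = (0, 1).
v_1 = A·v_0 = (3, 8).
v_2 = A·v_1 = (4, 9).
v_3 = A·v_2 = (4, 6).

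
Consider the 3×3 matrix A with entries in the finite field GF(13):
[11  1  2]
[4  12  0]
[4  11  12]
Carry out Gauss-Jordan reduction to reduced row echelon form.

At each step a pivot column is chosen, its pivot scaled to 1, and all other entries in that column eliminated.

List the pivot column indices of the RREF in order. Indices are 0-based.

pivot(0,0)=11: scale R0 → (1, 6, 12)
  clear (1,0): R1 −= (4)R0 → (0, 1, 4)
  clear (2,0): R2 −= (4)R0 → (0, 0, 3)
pivot(1,1)=1: scale R1 → (0, 1, 4)
  clear (0,1): R0 −= (6)R1 → (1, 0, 1)
pivot(2,2)=3: scale R2 → (0, 0, 1)
  clear (0,2): R0 −= (1)R2 → (1, 0, 0)
  clear (1,2): R1 −= (4)R2 → (0, 1, 0)

pivot columns: 0, 1, 2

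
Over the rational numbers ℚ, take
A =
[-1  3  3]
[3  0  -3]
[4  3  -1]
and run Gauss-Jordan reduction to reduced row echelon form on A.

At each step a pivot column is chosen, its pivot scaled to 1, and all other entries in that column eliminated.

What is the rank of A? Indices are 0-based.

pivot(0,0)=-1: scale R0 → (1, -3, -3)
  clear (1,0): R1 −= (3)R0 → (0, 9, 6)
  clear (2,0): R2 −= (4)R0 → (0, 15, 11)
pivot(1,1)=9: scale R1 → (0, 1, 2/3)
  clear (0,1): R0 −= (-3)R1 → (1, 0, -1)
  clear (2,1): R2 −= (15)R1 → (0, 0, 1)
pivot(2,2)=1: scale R2 → (0, 0, 1)
  clear (0,2): R0 −= (-1)R2 → (1, 0, 0)
  clear (1,2): R1 −= (2/3)R2 → (0, 1, 0)

rank = 3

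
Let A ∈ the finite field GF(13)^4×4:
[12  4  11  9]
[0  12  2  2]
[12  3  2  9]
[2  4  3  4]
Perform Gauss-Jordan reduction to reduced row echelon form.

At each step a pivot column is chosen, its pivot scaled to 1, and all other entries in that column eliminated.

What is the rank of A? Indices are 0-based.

[1] R0 /= 12  ⇒  (1, 9, 2, 4)
     R2 -= 12·R0  ⇒  (0, 12, 4, 0)
     R3 -= 2·R0  ⇒  (0, 12, 12, 9)
[2] R1 /= 12  ⇒  (0, 1, 11, 11)
     R0 -= 9·R1  ⇒  (1, 0, 7, 9)
     R2 -= 12·R1  ⇒  (0, 0, 2, 11)
     R3 -= 12·R1  ⇒  (0, 0, 10, 7)
[3] R2 /= 2  ⇒  (0, 0, 1, 12)
     R0 -= 7·R2  ⇒  (1, 0, 0, 3)
     R1 -= 11·R2  ⇒  (0, 1, 0, 9)
     R3 -= 10·R2  ⇒  (0, 0, 0, 4)
[4] R3 /= 4  ⇒  (0, 0, 0, 1)
     R0 -= 3·R3  ⇒  (1, 0, 0, 0)
     R1 -= 9·R3  ⇒  (0, 1, 0, 0)
     R2 -= 12·R3  ⇒  (0, 0, 1, 0)

rank = 4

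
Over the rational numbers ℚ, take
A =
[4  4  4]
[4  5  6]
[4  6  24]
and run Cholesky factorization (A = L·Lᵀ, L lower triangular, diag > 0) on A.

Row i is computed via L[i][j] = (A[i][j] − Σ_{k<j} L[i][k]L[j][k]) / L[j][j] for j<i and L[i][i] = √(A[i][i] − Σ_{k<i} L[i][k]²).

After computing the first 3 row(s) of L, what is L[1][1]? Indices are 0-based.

Step 1: L[0][0] = √(4) = 2.
  L[1][0] = (4) / L[0][0] = 2.
Step 2: L[1][1] = √(1) = 1.
  L[2][0] = (4) / L[0][0] = 2.
  L[2][1] = (2) / L[1][1] = 2.
Step 3: L[2][2] = √(16) = 4.

L[1][1] = 1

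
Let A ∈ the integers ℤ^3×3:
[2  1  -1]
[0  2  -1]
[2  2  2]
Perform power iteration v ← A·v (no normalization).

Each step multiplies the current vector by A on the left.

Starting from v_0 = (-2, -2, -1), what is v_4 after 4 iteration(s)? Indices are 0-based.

v_4 = (182, 158, 16)

v_0 = (-2, -2, -1).
v_1 = A·v_0 = (-5, -3, -10).
v_2 = A·v_1 = (-3, 4, -36).
v_3 = A·v_2 = (34, 44, -70).
v_4 = A·v_3 = (182, 158, 16).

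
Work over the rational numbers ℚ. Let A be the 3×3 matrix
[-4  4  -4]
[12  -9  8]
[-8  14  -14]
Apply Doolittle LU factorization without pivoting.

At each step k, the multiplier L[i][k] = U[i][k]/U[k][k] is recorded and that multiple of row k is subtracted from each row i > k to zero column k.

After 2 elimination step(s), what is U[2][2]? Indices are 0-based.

U[2][2] = 2

Step 1: pivot at (0,0) is -4.
  row1 ← row1 − (-3)·row0  ⇒  L[1][0]=-3, U row1=(0, 3, -4)
  row2 ← row2 − (2)·row0  ⇒  L[2][0]=2, U row2=(0, 6, -6)
Step 2: pivot at (1,1) is 3.
  row2 ← row2 − (2)·row1  ⇒  L[2][1]=2, U row2=(0, 0, 2)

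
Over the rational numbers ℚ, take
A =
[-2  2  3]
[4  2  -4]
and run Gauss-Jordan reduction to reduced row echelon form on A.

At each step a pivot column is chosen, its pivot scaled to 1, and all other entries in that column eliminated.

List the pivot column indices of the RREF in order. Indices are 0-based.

pivot(0,0)=-2: scale R0 → (1, -1, -3/2)
  clear (1,0): R1 −= (4)R0 → (0, 6, 2)
pivot(1,1)=6: scale R1 → (0, 1, 1/3)
  clear (0,1): R0 −= (-1)R1 → (1, 0, -7/6)

pivot columns: 0, 1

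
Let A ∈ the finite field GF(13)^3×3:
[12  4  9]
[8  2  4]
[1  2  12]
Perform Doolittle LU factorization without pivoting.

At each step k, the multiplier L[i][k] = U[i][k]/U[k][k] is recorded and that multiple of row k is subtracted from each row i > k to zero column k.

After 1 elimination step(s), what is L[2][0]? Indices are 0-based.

L[2][0] = 12

k=0: U[0][0]=12
  eliminate (1,0): mult=5, new row 1: (0, 8, 11); set L[1][0]=5
  eliminate (2,0): mult=12, new row 2: (0, 6, 8); set L[2][0]=12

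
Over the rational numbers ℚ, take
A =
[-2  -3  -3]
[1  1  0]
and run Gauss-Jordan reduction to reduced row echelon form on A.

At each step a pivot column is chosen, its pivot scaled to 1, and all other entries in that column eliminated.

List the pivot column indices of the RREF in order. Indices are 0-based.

[1] R0 /= -2  ⇒  (1, 3/2, 3/2)
     R1 -= 1·R0  ⇒  (0, -1/2, -3/2)
[2] R1 /= -1/2  ⇒  (0, 1, 3)
     R0 -= 3/2·R1  ⇒  (1, 0, -3)

pivot columns: 0, 1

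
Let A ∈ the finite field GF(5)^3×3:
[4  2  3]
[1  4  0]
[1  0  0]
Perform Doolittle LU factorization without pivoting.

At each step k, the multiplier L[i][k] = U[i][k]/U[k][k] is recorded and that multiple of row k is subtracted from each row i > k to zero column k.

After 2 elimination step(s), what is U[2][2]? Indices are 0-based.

U[2][2] = 2

[col 0] pivot 4
  R1 -= 4*R0 → (0, 1, 3)  (L[1][0] := 4)
  R2 -= 4*R0 → (0, 2, 3)  (L[2][0] := 4)
[col 1] pivot 1
  R2 -= 2*R1 → (0, 0, 2)  (L[2][1] := 2)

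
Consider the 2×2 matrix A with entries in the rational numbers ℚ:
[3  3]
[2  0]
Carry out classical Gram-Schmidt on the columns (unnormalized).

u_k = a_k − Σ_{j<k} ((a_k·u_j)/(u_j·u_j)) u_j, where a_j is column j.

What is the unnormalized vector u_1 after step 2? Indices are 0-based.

u_1 = (12/13, -18/13)

Step 1: u_0 = a_0 = (3, 2).
Step 2: u_1 = a_1 − (9/13)·u_0 = (12/13, -18/13).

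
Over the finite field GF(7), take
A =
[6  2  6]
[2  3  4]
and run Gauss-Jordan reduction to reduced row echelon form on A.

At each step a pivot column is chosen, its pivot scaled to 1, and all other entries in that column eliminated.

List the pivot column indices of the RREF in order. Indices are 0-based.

pivot columns: 0, 2

pivot(0,0)=6: scale R0 → (1, 5, 1)
  clear (1,0): R1 −= (2)R0 → (0, 0, 2)
col 1: no nonzero at/below row 1; advance.
pivot(1,2)=2: scale R1 → (0, 0, 1)
  clear (0,2): R0 −= (1)R1 → (1, 5, 0)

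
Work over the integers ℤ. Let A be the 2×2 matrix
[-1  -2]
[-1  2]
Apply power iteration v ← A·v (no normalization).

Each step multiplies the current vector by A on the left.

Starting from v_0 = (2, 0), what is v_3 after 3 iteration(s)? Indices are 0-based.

v_3 = (-2, -10)

v_0 = (2, 0).
v_1 = A·v_0 = (-2, -2).
v_2 = A·v_1 = (6, -2).
v_3 = A·v_2 = (-2, -10).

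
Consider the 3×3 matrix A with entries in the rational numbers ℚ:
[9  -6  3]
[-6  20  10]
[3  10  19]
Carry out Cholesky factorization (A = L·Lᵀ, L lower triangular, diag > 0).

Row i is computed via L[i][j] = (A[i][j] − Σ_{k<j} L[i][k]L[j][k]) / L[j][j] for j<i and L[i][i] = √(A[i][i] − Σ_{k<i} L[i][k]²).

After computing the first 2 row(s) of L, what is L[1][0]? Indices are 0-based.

L[1][0] = -2

Step 1: L[0][0] = √(9) = 3.
  L[1][0] = (-6) / L[0][0] = -2.
Step 2: L[1][1] = √(16) = 4.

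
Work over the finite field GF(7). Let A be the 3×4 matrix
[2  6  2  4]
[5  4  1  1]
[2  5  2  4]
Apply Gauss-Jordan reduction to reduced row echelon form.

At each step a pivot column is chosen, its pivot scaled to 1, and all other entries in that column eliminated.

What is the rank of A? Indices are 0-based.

rank = 3

[1] R0 /= 2  ⇒  (1, 3, 1, 2)
     R1 -= 5·R0  ⇒  (0, 3, 3, 5)
     R2 -= 2·R0  ⇒  (0, 6, 0, 0)
[2] R1 /= 3  ⇒  (0, 1, 1, 4)
     R0 -= 3·R1  ⇒  (1, 0, 5, 4)
     R2 -= 6·R1  ⇒  (0, 0, 1, 4)
[3] R2 /= 1  ⇒  (0, 0, 1, 4)
     R0 -= 5·R2  ⇒  (1, 0, 0, 5)
     R1 -= 1·R2  ⇒  (0, 1, 0, 0)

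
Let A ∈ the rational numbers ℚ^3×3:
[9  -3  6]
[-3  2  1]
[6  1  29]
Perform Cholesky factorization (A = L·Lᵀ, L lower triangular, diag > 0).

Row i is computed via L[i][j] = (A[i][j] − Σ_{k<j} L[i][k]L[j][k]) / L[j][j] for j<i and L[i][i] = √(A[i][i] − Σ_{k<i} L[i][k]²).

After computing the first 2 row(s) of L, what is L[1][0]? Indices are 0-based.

L[1][0] = -1

Step 1: L[0][0] = √(9) = 3.
  L[1][0] = (-3) / L[0][0] = -1.
Step 2: L[1][1] = √(1) = 1.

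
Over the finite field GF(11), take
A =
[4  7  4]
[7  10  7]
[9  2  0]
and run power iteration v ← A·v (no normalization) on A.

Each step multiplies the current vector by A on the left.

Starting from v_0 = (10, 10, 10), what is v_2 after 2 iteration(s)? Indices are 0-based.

v_0 = (10, 10, 10).
v_1 = A·v_0 = (7, 9, 0).
v_2 = A·v_1 = (3, 7, 4).

v_2 = (3, 7, 4)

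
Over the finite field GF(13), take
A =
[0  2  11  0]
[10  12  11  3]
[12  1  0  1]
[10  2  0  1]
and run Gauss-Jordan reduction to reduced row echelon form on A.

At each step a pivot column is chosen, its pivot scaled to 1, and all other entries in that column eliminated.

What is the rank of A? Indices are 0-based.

[1] R0 <-> R1
[1] R0 /= 10  ⇒  (1, 9, 5, 12)
     R2 -= 12·R0  ⇒  (0, 10, 5, 0)
     R3 -= 10·R0  ⇒  (0, 3, 2, 11)
[2] R1 /= 2  ⇒  (0, 1, 12, 0)
     R0 -= 9·R1  ⇒  (1, 0, 1, 12)
     R2 -= 10·R1  ⇒  (0, 0, 2, 0)
     R3 -= 3·R1  ⇒  (0, 0, 5, 11)
[3] R2 /= 2  ⇒  (0, 0, 1, 0)
     R0 -= 1·R2  ⇒  (1, 0, 0, 12)
     R1 -= 12·R2  ⇒  (0, 1, 0, 0)
     R3 -= 5·R2  ⇒  (0, 0, 0, 11)
[4] R3 /= 11  ⇒  (0, 0, 0, 1)
     R0 -= 12·R3  ⇒  (1, 0, 0, 0)

rank = 4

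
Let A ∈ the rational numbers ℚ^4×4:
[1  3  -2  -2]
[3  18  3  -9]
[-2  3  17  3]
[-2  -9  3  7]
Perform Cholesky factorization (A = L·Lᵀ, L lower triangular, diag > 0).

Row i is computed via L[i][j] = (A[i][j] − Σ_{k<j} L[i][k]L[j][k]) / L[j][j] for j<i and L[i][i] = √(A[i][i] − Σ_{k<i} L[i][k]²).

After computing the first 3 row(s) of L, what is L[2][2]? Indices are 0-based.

Step 1: L[0][0] = √(1) = 1.
  L[1][0] = (3) / L[0][0] = 3.
Step 2: L[1][1] = √(9) = 3.
  L[2][0] = (-2) / L[0][0] = -2.
  L[2][1] = (9) / L[1][1] = 3.
Step 3: L[2][2] = √(4) = 2.

L[2][2] = 2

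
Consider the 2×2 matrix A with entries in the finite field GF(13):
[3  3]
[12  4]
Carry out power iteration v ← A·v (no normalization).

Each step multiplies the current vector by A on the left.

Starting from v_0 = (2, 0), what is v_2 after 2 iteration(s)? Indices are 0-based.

v_2 = (12, 12)

v_0 = (2, 0).
v_1 = A·v_0 = (6, 11).
v_2 = A·v_1 = (12, 12).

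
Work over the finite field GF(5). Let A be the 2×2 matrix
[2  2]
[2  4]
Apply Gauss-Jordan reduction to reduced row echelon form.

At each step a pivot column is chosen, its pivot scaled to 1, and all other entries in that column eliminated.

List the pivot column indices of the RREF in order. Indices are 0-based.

pivot columns: 0, 1

[1] R0 /= 2  ⇒  (1, 1)
     R1 -= 2·R0  ⇒  (0, 2)
[2] R1 /= 2  ⇒  (0, 1)
     R0 -= 1·R1  ⇒  (1, 0)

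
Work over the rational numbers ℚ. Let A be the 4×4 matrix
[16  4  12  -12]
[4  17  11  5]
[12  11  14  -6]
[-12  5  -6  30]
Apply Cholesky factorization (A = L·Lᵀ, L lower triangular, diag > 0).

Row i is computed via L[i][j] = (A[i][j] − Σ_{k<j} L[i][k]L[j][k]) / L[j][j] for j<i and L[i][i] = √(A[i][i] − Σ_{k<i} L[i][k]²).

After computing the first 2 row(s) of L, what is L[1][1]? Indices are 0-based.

L[1][1] = 4

Step 1: L[0][0] = √(16) = 4.
  L[1][0] = (4) / L[0][0] = 1.
Step 2: L[1][1] = √(16) = 4.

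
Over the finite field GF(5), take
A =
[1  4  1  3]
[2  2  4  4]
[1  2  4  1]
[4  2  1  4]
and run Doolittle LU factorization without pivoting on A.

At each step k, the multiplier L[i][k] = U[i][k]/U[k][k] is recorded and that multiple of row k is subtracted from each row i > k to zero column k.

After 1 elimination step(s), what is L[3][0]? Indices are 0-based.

[col 0] pivot 1
  R1 -= 2*R0 → (0, 4, 2, 3)  (L[1][0] := 2)
  R2 -= 1*R0 → (0, 3, 3, 3)  (L[2][0] := 1)
  R3 -= 4*R0 → (0, 1, 2, 2)  (L[3][0] := 4)

L[3][0] = 4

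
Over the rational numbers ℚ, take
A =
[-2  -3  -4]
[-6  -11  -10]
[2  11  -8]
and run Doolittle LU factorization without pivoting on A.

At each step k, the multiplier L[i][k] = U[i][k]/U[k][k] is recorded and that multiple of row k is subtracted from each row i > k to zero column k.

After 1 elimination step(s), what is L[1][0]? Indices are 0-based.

L[1][0] = 3

[col 0] pivot -2
  R1 -= 3*R0 → (0, -2, 2)  (L[1][0] := 3)
  R2 -= -1*R0 → (0, 8, -12)  (L[2][0] := -1)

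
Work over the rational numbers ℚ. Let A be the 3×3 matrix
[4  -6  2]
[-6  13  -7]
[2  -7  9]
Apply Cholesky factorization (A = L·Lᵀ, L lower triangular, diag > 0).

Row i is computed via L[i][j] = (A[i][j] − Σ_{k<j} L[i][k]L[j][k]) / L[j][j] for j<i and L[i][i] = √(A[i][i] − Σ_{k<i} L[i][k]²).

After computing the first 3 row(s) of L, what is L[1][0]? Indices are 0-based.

Step 1: L[0][0] = √(4) = 2.
  L[1][0] = (-6) / L[0][0] = -3.
Step 2: L[1][1] = √(4) = 2.
  L[2][0] = (2) / L[0][0] = 1.
  L[2][1] = (-4) / L[1][1] = -2.
Step 3: L[2][2] = √(4) = 2.

L[1][0] = -3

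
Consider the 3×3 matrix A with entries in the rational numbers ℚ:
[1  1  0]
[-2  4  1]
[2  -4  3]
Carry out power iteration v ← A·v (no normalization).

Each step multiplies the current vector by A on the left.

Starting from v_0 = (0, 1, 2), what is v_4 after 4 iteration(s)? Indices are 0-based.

v_0 = (0, 1, 2).
v_1 = A·v_0 = (1, 6, 2).
v_2 = A·v_1 = (7, 24, -16).
v_3 = A·v_2 = (31, 66, -130).
v_4 = A·v_3 = (97, 72, -592).

v_4 = (97, 72, -592)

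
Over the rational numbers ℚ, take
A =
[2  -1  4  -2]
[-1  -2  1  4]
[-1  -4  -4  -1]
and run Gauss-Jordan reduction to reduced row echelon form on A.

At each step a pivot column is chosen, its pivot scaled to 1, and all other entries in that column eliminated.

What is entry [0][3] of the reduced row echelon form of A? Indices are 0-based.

M[0][3] = -3

step 1: normalize row 0 (÷2) = (1, -1/2, 2, -1)
  row 1: subtract -1×row0 = (0, -5/2, 3, 3)
  row 2: subtract -1×row0 = (0, -9/2, -2, -2)
step 2: normalize row 1 (÷-5/2) = (0, 1, -6/5, -6/5)
  row 0: subtract -1/2×row1 = (1, 0, 7/5, -8/5)
  row 2: subtract -9/2×row1 = (0, 0, -37/5, -37/5)
step 3: normalize row 2 (÷-37/5) = (0, 0, 1, 1)
  row 0: subtract 7/5×row2 = (1, 0, 0, -3)
  row 1: subtract -6/5×row2 = (0, 1, 0, 0)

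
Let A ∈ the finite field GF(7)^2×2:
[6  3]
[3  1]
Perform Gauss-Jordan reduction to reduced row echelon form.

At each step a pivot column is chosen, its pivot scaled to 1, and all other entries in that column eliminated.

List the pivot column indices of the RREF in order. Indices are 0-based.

pivot(0,0)=6: scale R0 → (1, 4)
  clear (1,0): R1 −= (3)R0 → (0, 3)
pivot(1,1)=3: scale R1 → (0, 1)
  clear (0,1): R0 −= (4)R1 → (1, 0)

pivot columns: 0, 1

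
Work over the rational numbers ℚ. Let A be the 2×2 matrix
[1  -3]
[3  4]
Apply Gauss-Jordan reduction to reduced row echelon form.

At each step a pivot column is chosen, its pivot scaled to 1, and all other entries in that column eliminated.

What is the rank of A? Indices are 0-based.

step 1: normalize row 0 (÷1) = (1, -3)
  row 1: subtract 3×row0 = (0, 13)
step 2: normalize row 1 (÷13) = (0, 1)
  row 0: subtract -3×row1 = (1, 0)

rank = 2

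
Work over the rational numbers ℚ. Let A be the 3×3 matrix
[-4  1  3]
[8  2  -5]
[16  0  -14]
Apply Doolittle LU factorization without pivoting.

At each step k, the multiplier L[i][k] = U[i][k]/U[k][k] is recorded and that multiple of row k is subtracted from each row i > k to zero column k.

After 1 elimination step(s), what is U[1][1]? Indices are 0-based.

k=0: U[0][0]=-4
  eliminate (1,0): mult=-2, new row 1: (0, 4, 1); set L[1][0]=-2
  eliminate (2,0): mult=-4, new row 2: (0, 4, -2); set L[2][0]=-4

U[1][1] = 4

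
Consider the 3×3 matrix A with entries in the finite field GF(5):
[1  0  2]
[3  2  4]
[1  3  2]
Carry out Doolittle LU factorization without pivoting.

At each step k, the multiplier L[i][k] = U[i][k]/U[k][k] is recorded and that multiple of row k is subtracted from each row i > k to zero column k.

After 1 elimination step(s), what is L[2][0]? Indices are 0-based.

L[2][0] = 1

[col 0] pivot 1
  R1 -= 3*R0 → (0, 2, 3)  (L[1][0] := 3)
  R2 -= 1*R0 → (0, 3, 0)  (L[2][0] := 1)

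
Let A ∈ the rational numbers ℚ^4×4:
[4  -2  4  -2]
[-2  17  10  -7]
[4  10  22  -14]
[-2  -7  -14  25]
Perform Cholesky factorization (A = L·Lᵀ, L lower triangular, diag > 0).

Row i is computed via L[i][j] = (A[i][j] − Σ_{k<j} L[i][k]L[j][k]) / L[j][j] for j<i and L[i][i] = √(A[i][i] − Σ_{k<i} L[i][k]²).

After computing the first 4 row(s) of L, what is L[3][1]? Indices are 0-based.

L[3][1] = -2

Step 1: L[0][0] = √(4) = 2.
  L[1][0] = (-2) / L[0][0] = -1.
Step 2: L[1][1] = √(16) = 4.
  L[2][0] = (4) / L[0][0] = 2.
  L[2][1] = (12) / L[1][1] = 3.
Step 3: L[2][2] = √(9) = 3.
  L[3][0] = (-2) / L[0][0] = -1.
  L[3][1] = (-8) / L[1][1] = -2.
  L[3][2] = (-6) / L[2][2] = -2.
Step 4: L[3][3] = √(16) = 4.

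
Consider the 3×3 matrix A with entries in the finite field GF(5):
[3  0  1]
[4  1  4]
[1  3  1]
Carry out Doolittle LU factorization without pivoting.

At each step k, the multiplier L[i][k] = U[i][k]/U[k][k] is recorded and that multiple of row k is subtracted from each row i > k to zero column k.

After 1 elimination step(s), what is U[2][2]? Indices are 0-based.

k=0: U[0][0]=3
  eliminate (1,0): mult=3, new row 1: (0, 1, 1); set L[1][0]=3
  eliminate (2,0): mult=2, new row 2: (0, 3, 4); set L[2][0]=2

U[2][2] = 4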